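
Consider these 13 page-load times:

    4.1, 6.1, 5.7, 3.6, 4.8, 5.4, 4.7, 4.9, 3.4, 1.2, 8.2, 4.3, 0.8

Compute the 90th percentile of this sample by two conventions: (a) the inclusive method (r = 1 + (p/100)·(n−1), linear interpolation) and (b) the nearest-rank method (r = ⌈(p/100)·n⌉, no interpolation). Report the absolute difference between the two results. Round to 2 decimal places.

0.08

Sorted: 0.8, 1.2, 3.4, 3.6, 4.1, 4.3, 4.7, 4.8, 4.9, 5.4, 5.7, 6.1, 8.2.
n = 13.
(a) r = 11.8; between ranks 11 (5.7) and 12 (6.1): 6.02.
(b) the nearest-rank method: rank 12 → 6.1.
|6.02 − 6.1| = 0.08.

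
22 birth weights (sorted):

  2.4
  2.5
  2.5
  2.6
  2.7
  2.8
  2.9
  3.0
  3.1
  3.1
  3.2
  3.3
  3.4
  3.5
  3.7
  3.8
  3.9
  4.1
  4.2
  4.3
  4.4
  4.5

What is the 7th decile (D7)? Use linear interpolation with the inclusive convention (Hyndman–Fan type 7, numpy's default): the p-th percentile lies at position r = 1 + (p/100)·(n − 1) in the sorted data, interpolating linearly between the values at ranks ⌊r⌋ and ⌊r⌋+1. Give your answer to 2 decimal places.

n = 22.
r = 1 + (70/100)·(22 − 1) = 1 + 14.7 = 15.7.
Rank 15 is 3.7 and rank 16 is 3.8.
Interpolate: 3.7 + 0.7·(3.8 − 3.7) = 3.7 + 0.7·0.1 = 3.77.

3.77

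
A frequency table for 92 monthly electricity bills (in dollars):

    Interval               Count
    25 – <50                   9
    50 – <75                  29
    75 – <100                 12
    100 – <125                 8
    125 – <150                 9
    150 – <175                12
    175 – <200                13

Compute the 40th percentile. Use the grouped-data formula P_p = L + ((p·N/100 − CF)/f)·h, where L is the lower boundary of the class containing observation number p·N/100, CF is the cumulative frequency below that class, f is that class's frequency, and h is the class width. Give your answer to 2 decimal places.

73.97

N = 92; target position k = 40/100 · 92 = 36.8.
Cumulative frequencies: 9, 38, 50, 58, 67, 79, 92.
Observation 36.8 falls in the class 50 – <75.
L = 50, CF = 9, f = 29, h = 25.
P40 = 50 + ((36.8 − 9)/29)·25 = 50 + 23.9655 = 73.9655.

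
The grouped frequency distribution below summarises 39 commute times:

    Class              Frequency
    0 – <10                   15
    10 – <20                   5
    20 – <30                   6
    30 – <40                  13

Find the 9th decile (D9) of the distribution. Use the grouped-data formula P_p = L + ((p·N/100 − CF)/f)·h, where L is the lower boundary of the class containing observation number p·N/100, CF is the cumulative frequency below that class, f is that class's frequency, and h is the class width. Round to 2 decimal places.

N = 39; target position k = 90/100 · 39 = 35.1.
Cumulative frequencies: 15, 20, 26, 39.
Observation 35.1 falls in the class 30 – <40.
L = 30, CF = 26, f = 13, h = 10.
P90 = 30 + ((35.1 − 26)/13)·10 = 30 + 7 = 37.

37.00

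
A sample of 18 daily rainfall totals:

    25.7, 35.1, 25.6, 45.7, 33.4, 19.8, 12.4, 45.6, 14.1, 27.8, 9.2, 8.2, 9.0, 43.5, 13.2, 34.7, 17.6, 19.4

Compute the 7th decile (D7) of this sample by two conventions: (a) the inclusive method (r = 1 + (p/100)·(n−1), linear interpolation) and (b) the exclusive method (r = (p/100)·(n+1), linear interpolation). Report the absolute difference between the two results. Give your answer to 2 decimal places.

Sorted: 8.2, 9.0, 9.2, 12.4, 13.2, 14.1, 17.6, 19.4, 19.8, 25.6, 25.7, 27.8, 33.4, 34.7, 35.1, 43.5, 45.6, 45.7.
n = 18.
(a) r = 12.9; between ranks 12 (27.8) and 13 (33.4): 32.84.
(b) r = 13.3; between ranks 13 (33.4) and 14 (34.7): 33.79.
|32.84 − 33.79| = 0.95.

0.95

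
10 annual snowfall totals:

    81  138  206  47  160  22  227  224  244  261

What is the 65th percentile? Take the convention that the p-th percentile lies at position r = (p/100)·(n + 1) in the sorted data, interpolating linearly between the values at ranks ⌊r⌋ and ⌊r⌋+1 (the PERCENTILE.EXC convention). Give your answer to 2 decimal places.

224.45

Sorted: 22, 47, 81, 138, 160, 206, 224, 227, 244, 261.
n = 10.
r = (65/100)·(10 + 1) = 7.15.
Rank 7 is 224 and rank 8 is 227.
Interpolate: 224 + 0.15·(227 − 224) = 224 + 0.15·3 = 224.45.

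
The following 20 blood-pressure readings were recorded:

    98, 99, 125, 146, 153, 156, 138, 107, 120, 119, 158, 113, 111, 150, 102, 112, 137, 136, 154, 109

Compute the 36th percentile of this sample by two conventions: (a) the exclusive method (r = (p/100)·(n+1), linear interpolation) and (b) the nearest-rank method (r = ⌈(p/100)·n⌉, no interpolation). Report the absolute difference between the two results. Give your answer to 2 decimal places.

0.44

Sorted: 98, 99, 102, 107, 109, 111, 112, 113, 119, 120, 125, 136, 137, 138, 146, 150, 153, 154, 156, 158.
n = 20.
(a) r = 7.56; between ranks 7 (112) and 8 (113): 112.56.
(b) the nearest-rank method: rank 8 → 113.
|112.56 − 113| = 0.44.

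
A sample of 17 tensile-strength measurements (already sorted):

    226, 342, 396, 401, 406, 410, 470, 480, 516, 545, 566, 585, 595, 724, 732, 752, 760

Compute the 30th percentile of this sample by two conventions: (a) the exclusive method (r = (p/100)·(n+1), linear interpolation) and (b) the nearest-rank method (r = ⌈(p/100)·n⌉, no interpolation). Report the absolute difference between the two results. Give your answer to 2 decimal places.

2.40

n = 17.
(a) r = 5.4; between ranks 5 (406) and 6 (410): 407.6.
(b) the nearest-rank method: rank 6 → 410.
|407.6 − 410| = 2.4.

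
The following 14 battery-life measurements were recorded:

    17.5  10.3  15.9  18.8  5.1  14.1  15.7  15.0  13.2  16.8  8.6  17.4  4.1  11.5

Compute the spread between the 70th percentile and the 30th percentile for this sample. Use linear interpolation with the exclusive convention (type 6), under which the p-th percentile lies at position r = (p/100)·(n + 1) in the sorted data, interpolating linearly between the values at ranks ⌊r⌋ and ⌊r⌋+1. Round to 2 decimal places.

Sorted: 4.1, 5.1, 8.6, 10.3, 11.5, 13.2, 14.1, 15.0, 15.7, 15.9, 16.8, 17.4, 17.5, 18.8.
n = 14.
P30: r = 4.5; ranks 4–5 are 10.3, 11.5; interpolating gives 10.9.
P70: r = 10.5; ranks 10–11 are 15.9, 16.8; interpolating gives 16.35.
Difference: 16.35 − 10.9 = 5.45.

5.45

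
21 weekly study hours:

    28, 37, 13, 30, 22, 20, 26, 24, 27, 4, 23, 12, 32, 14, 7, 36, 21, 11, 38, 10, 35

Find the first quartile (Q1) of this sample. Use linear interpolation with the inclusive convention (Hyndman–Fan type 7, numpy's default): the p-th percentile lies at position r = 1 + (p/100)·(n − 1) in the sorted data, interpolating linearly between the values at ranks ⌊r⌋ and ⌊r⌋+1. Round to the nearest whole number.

Sorted: 4, 7, 10, 11, 12, 13, 14, 20, 21, 22, 23, 24, 26, 27, 28, 30, 32, 35, 36, 37, 38.
n = 21.
r = 1 + (25/100)·(21 − 1) = 1 + 5 = 6.
r is an integer, so P25 is the value at rank 6: 13.

13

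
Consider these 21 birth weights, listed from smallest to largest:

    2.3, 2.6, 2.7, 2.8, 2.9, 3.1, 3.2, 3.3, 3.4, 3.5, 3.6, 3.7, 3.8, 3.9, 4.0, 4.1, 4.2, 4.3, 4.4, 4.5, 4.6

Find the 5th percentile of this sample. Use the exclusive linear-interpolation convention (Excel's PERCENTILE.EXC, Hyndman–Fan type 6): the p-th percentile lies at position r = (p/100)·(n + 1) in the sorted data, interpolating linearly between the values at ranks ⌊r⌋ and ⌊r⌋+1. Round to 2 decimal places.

n = 21.
r = (5/100)·(21 + 1) = 1.1.
Rank 1 is 2.3 and rank 2 is 2.6.
Interpolate: 2.3 + 0.1·(2.6 − 2.3) = 2.3 + 0.1·0.3 = 2.33.

2.33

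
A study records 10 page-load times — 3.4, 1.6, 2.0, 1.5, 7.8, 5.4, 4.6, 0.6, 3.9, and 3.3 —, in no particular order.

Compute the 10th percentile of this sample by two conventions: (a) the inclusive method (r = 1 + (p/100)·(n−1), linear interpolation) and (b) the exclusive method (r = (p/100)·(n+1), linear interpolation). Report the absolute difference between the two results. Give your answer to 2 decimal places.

Sorted: 0.6, 1.5, 1.6, 2.0, 3.3, 3.4, 3.9, 4.6, 5.4, 7.8.
n = 10.
(a) r = 1.9; between ranks 1 (0.6) and 2 (1.5): 1.41.
(b) r = 1.1; between ranks 1 (0.6) and 2 (1.5): 0.69.
|1.41 − 0.69| = 0.72.

0.72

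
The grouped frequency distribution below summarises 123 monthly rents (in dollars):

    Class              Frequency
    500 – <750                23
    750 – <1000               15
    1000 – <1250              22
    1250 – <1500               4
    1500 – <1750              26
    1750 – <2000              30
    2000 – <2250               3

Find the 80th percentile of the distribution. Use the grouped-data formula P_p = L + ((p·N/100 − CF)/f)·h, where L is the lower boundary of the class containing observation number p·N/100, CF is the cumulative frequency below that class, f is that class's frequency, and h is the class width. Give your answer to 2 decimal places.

1820.00

N = 123; target position k = 80/100 · 123 = 98.4.
Cumulative frequencies: 23, 38, 60, 64, 90, 120, 123.
Observation 98.4 falls in the class 1750 – <2000.
L = 1750, CF = 90, f = 30, h = 250.
P80 = 1750 + ((98.4 − 90)/30)·250 = 1750 + 70 = 1820.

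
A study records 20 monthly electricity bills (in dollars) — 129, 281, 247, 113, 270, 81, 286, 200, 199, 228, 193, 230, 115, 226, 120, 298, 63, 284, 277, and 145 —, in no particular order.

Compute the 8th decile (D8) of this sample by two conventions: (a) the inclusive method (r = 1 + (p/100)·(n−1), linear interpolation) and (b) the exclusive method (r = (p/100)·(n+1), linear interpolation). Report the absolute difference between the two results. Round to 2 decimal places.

Sorted: 63, 81, 113, 115, 120, 129, 145, 193, 199, 200, 226, 228, 230, 247, 270, 277, 281, 284, 286, 298.
n = 20.
(a) r = 16.2; between ranks 16 (277) and 17 (281): 277.8.
(b) r = 16.8; between ranks 16 (277) and 17 (281): 280.2.
|277.8 − 280.2| = 2.4.

2.40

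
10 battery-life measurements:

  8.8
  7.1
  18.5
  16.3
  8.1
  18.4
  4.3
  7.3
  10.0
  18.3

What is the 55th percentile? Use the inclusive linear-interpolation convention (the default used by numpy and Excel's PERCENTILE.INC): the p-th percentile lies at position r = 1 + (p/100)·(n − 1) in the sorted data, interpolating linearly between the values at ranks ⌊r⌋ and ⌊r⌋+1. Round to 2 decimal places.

Sorted: 4.3, 7.1, 7.3, 8.1, 8.8, 10.0, 16.3, 18.3, 18.4, 18.5.
n = 10.
r = 1 + (55/100)·(10 − 1) = 1 + 4.95 = 5.95.
Rank 5 is 8.8 and rank 6 is 10.0.
Interpolate: 8.8 + 0.95·(10.0 − 8.8) = 8.8 + 0.95·1.2 = 9.94.

9.94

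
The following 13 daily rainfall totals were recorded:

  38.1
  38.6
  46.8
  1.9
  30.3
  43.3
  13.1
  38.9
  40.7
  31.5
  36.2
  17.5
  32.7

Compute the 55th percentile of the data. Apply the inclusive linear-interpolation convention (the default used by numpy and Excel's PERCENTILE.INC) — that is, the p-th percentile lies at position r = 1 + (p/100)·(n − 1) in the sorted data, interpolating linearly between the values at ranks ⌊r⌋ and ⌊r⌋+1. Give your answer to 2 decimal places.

37.34

Sorted: 1.9, 13.1, 17.5, 30.3, 31.5, 32.7, 36.2, 38.1, 38.6, 38.9, 40.7, 43.3, 46.8.
n = 13.
r = 1 + (55/100)·(13 − 1) = 1 + 6.6 = 7.6.
Rank 7 is 36.2 and rank 8 is 38.1.
Interpolate: 36.2 + 0.6·(38.1 − 36.2) = 36.2 + 0.6·1.9 = 37.34.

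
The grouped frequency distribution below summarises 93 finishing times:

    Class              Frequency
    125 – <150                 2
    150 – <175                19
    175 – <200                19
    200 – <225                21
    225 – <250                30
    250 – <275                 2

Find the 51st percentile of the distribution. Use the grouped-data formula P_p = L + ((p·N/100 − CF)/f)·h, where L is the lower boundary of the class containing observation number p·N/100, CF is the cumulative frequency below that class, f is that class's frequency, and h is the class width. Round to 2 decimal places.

N = 93; target position k = 51/100 · 93 = 47.43.
Cumulative frequencies: 2, 21, 40, 61, 91, 93.
Observation 47.43 falls in the class 200 – <225.
L = 200, CF = 40, f = 21, h = 25.
P51 = 200 + ((47.43 − 40)/21)·25 = 200 + 8.84524 = 208.845.

208.85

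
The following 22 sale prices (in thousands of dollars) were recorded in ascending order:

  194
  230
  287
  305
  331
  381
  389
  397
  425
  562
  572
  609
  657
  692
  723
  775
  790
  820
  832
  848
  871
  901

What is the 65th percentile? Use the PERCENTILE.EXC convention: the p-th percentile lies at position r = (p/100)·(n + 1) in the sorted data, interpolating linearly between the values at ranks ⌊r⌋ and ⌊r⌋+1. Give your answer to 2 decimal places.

721.45

n = 22.
r = (65/100)·(22 + 1) = 14.95.
Rank 14 is 692 and rank 15 is 723.
Interpolate: 692 + 0.95·(723 − 692) = 692 + 0.95·31 = 721.45.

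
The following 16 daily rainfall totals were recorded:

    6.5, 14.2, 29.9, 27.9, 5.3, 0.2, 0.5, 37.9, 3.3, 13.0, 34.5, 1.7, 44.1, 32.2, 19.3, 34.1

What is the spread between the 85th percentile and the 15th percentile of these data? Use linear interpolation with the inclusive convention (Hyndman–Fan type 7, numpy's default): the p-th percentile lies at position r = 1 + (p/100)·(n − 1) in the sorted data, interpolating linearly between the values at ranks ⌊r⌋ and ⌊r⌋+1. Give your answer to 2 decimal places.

32.30

Sorted: 0.2, 0.5, 1.7, 3.3, 5.3, 6.5, 13.0, 14.2, 19.3, 27.9, 29.9, 32.2, 34.1, 34.5, 37.9, 44.1.
n = 16.
P15: r = 3.25; ranks 3–4 are 1.7, 3.3; interpolating gives 2.1.
P85: r = 13.75; ranks 13–14 are 34.1, 34.5; interpolating gives 34.4.
Difference: 34.4 − 2.1 = 32.3.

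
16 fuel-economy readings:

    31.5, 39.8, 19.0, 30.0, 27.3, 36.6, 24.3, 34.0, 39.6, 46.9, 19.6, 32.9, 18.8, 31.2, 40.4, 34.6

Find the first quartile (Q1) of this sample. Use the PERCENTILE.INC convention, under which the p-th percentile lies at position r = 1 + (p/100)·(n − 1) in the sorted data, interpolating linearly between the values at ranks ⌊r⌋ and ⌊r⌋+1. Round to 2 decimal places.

Sorted: 18.8, 19.0, 19.6, 24.3, 27.3, 30.0, 31.2, 31.5, 32.9, 34.0, 34.6, 36.6, 39.6, 39.8, 40.4, 46.9.
n = 16.
r = 1 + (25/100)·(16 − 1) = 1 + 3.75 = 4.75.
Rank 4 is 24.3 and rank 5 is 27.3.
Interpolate: 24.3 + 0.75·(27.3 − 24.3) = 24.3 + 0.75·3 = 26.55.

26.55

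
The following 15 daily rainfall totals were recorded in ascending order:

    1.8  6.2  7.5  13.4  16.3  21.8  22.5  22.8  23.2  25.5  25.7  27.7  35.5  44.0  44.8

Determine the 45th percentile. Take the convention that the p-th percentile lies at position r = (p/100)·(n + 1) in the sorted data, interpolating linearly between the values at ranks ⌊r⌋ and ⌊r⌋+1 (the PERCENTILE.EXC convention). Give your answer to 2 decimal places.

22.56

n = 15.
r = (45/100)·(15 + 1) = 7.2.
Rank 7 is 22.5 and rank 8 is 22.8.
Interpolate: 22.5 + 0.2·(22.8 − 22.5) = 22.5 + 0.2·0.3 = 22.56.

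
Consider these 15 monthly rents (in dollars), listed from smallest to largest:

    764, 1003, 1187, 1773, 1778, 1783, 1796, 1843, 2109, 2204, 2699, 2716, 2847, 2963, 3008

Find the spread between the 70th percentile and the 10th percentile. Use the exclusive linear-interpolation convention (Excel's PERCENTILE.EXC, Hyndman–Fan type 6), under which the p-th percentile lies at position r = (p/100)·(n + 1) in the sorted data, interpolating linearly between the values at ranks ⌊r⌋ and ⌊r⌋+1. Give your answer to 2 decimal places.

1795.00

n = 15.
P10: r = 1.6; ranks 1–2 are 764, 1003; interpolating gives 907.4.
P70: r = 11.2; ranks 11–12 are 2699, 2716; interpolating gives 2702.4.
Difference: 2702.4 − 907.4 = 1795.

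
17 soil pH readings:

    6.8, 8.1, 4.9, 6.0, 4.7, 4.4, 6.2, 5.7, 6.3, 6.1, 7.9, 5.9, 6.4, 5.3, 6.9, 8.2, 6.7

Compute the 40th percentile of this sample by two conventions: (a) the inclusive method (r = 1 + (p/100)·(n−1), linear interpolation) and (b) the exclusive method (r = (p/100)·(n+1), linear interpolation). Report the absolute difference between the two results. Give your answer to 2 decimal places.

0.02

Sorted: 4.4, 4.7, 4.9, 5.3, 5.7, 5.9, 6.0, 6.1, 6.2, 6.3, 6.4, 6.7, 6.8, 6.9, 7.9, 8.1, 8.2.
n = 17.
(a) r = 7.4; between ranks 7 (6.0) and 8 (6.1): 6.04.
(b) r = 7.2; between ranks 7 (6.0) and 8 (6.1): 6.02.
|6.04 − 6.02| = 0.02.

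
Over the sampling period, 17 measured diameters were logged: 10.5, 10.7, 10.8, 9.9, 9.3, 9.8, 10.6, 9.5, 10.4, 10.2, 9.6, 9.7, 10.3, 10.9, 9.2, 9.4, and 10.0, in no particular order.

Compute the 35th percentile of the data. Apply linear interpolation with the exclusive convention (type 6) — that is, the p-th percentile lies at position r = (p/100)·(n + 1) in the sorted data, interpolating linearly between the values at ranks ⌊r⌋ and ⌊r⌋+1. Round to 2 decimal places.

9.73

Sorted: 9.2, 9.3, 9.4, 9.5, 9.6, 9.7, 9.8, 9.9, 10.0, 10.2, 10.3, 10.4, 10.5, 10.6, 10.7, 10.8, 10.9.
n = 17.
r = (35/100)·(17 + 1) = 6.3.
Rank 6 is 9.7 and rank 7 is 9.8.
Interpolate: 9.7 + 0.3·(9.8 − 9.7) = 9.7 + 0.3·0.1 = 9.73.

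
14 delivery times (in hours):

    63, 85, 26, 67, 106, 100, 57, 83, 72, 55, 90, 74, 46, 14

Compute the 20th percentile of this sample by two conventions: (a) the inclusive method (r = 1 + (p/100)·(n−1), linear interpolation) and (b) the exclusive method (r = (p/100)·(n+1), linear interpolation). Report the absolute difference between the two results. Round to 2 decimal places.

Sorted: 14, 26, 46, 55, 57, 63, 67, 72, 74, 83, 85, 90, 100, 106.
n = 14.
(a) r = 3.6; between ranks 3 (46) and 4 (55): 51.4.
(b) r = 3 → value at rank 3 = 46.
|51.4 − 46| = 5.4.

5.40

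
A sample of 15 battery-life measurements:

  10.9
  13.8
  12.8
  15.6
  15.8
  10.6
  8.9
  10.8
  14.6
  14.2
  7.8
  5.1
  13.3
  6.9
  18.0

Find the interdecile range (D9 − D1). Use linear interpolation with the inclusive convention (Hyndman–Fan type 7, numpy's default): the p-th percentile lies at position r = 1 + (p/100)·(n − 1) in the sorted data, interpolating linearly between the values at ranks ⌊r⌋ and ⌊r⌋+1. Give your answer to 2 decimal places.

8.46

Sorted: 5.1, 6.9, 7.8, 8.9, 10.6, 10.8, 10.9, 12.8, 13.3, 13.8, 14.2, 14.6, 15.6, 15.8, 18.0.
n = 15.
P10: r = 2.4; ranks 2–3 are 6.9, 7.8; interpolating gives 7.26.
P90: r = 13.6; ranks 13–14 are 15.6, 15.8; interpolating gives 15.72.
Difference: 15.72 − 7.26 = 8.46.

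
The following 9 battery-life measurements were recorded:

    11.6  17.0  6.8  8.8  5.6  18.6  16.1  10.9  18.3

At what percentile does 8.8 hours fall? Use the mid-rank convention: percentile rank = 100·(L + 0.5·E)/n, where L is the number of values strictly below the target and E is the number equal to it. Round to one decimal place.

27.8

Sorted: 5.6, 6.8, 8.8, 10.9, 11.6, 16.1, 17.0, 18.3, 18.6.
Count below 8.8: L = 2; count equal: E = 1; n = 9.
Percentile rank = 100·(2 + 0.5·1)/9 = 100·2.5/9 = 27.78.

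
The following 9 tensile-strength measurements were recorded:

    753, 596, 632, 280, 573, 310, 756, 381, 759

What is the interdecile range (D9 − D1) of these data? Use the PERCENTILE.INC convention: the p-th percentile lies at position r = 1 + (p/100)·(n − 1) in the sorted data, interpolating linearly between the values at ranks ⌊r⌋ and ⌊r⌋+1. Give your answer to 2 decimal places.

Sorted: 280, 310, 381, 573, 596, 632, 753, 756, 759.
n = 9.
P10: r = 1.8; ranks 1–2 are 280, 310; interpolating gives 304.
P90: r = 8.2; ranks 8–9 are 756, 759; interpolating gives 756.6.
Difference: 756.6 − 304 = 452.6.

452.60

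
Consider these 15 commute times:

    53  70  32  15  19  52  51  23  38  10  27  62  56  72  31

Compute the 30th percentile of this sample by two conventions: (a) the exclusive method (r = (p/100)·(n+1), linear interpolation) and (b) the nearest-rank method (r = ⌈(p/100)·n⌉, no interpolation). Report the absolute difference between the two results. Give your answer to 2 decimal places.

Sorted: 10, 15, 19, 23, 27, 31, 32, 38, 51, 52, 53, 56, 62, 70, 72.
n = 15.
(a) r = 4.8; between ranks 4 (23) and 5 (27): 26.2.
(b) the nearest-rank method: rank 5 → 27.
|26.2 − 27| = 0.8.

0.80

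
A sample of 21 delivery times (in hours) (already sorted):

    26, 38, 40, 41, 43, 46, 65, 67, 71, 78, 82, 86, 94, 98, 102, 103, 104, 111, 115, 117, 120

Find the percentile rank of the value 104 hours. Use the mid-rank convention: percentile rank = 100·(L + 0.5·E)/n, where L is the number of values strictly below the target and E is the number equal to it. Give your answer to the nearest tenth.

Count below 104: L = 16; count equal: E = 1; n = 21.
Percentile rank = 100·(16 + 0.5·1)/21 = 100·16.5/21 = 78.57.

78.6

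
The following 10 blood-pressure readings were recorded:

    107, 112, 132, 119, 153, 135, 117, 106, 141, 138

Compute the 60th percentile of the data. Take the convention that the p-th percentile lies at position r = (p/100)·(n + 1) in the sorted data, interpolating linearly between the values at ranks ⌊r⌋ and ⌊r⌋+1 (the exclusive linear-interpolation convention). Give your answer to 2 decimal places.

133.80

Sorted: 106, 107, 112, 117, 119, 132, 135, 138, 141, 153.
n = 10.
r = (60/100)·(10 + 1) = 6.6.
Rank 6 is 132 and rank 7 is 135.
Interpolate: 132 + 0.6·(135 − 132) = 132 + 0.6·3 = 133.8.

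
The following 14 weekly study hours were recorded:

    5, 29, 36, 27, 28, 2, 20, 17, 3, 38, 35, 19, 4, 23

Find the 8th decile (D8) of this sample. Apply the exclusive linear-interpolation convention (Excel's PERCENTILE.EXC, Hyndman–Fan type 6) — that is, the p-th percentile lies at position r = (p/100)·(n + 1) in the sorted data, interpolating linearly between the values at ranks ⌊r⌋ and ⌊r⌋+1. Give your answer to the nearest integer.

Sorted: 2, 3, 4, 5, 17, 19, 20, 23, 27, 28, 29, 35, 36, 38.
n = 14.
r = (80/100)·(14 + 1) = 12.
r is an integer, so P80 is the value at rank 12: 35.

35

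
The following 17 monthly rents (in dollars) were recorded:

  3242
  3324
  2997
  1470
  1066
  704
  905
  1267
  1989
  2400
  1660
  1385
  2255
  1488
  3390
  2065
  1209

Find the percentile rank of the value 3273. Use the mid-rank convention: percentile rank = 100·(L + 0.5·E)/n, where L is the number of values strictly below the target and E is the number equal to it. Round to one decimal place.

88.2

Sorted: 704, 905, 1066, 1209, 1267, 1385, 1470, 1488, 1660, 1989, 2065, 2255, 2400, 2997, 3242, 3324, 3390.
Count below 3273: L = 15; count equal: E = 0; n = 17.
Percentile rank = 100·(15 + 0.5·0)/17 = 100·15/17 = 88.24.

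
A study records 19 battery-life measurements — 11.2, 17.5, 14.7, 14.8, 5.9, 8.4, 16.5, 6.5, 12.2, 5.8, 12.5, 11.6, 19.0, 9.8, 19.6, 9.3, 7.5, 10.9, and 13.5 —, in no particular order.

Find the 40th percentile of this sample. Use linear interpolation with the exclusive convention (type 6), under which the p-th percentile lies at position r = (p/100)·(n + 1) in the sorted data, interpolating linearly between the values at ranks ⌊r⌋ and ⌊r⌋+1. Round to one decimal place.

10.9

Sorted: 5.8, 5.9, 6.5, 7.5, 8.4, 9.3, 9.8, 10.9, 11.2, 11.6, 12.2, 12.5, 13.5, 14.7, 14.8, 16.5, 17.5, 19.0, 19.6.
n = 19.
r = (40/100)·(19 + 1) = 8.
r is an integer, so P40 is the value at rank 8: 10.9.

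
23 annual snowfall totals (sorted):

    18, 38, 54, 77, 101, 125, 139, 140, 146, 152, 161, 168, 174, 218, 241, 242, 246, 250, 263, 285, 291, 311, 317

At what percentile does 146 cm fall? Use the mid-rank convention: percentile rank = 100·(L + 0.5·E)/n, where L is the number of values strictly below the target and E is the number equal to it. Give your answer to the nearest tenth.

37.0

Count below 146: L = 8; count equal: E = 1; n = 23.
Percentile rank = 100·(8 + 0.5·1)/23 = 100·8.5/23 = 36.96.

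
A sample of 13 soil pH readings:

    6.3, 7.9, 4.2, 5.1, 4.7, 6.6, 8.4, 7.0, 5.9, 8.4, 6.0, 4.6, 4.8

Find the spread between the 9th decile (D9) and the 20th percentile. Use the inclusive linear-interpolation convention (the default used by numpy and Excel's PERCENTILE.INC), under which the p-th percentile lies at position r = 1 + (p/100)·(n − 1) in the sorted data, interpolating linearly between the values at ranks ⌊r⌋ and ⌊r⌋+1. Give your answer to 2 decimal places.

Sorted: 4.2, 4.6, 4.7, 4.8, 5.1, 5.9, 6.0, 6.3, 6.6, 7.0, 7.9, 8.4, 8.4.
n = 13.
P20: r = 3.4; ranks 3–4 are 4.7, 4.8; interpolating gives 4.74.
P90: r = 11.8; ranks 11–12 are 7.9, 8.4; interpolating gives 8.3.
Difference: 8.3 − 4.74 = 3.56.

3.56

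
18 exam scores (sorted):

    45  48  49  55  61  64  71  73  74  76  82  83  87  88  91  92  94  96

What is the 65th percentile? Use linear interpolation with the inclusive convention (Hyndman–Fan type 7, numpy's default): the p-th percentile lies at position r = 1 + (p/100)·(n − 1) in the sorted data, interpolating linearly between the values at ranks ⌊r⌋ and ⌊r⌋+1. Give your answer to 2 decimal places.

83.20

n = 18.
r = 1 + (65/100)·(18 − 1) = 1 + 11.05 = 12.05.
Rank 12 is 83 and rank 13 is 87.
Interpolate: 83 + 0.05·(87 − 83) = 83 + 0.05·4 = 83.2.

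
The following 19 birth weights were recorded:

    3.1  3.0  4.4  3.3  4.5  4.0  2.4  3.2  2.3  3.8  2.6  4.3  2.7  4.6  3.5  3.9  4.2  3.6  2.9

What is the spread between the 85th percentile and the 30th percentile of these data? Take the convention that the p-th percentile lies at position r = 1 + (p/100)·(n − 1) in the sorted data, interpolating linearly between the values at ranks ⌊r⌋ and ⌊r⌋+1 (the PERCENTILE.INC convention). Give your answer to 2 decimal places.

Sorted: 2.3, 2.4, 2.6, 2.7, 2.9, 3.0, 3.1, 3.2, 3.3, 3.5, 3.6, 3.8, 3.9, 4.0, 4.2, 4.3, 4.4, 4.5, 4.6.
n = 19.
P30: r = 6.4; ranks 6–7 are 3.0, 3.1; interpolating gives 3.04.
P85: r = 16.3; ranks 16–17 are 4.3, 4.4; interpolating gives 4.33.
Difference: 4.33 − 3.04 = 1.29.

1.29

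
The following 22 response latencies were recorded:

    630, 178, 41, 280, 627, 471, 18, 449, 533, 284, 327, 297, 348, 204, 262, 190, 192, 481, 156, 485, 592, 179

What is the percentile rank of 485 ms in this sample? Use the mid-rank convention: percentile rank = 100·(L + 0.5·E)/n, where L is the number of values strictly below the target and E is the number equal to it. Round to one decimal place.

Sorted: 18, 41, 156, 178, 179, 190, 192, 204, 262, 280, 284, 297, 327, 348, 449, 471, 481, 485, 533, 592, 627, 630.
Count below 485: L = 17; count equal: E = 1; n = 22.
Percentile rank = 100·(17 + 0.5·1)/22 = 100·17.5/22 = 79.55.

79.5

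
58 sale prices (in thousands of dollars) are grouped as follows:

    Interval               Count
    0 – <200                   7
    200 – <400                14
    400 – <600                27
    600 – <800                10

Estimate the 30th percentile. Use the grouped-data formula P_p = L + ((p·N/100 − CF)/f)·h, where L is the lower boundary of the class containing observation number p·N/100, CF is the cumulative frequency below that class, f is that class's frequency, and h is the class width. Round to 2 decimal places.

348.57

N = 58; target position k = 30/100 · 58 = 17.4.
Cumulative frequencies: 7, 21, 48, 58.
Observation 17.4 falls in the class 200 – <400.
L = 200, CF = 7, f = 14, h = 200.
P30 = 200 + ((17.4 − 7)/14)·200 = 200 + 148.571 = 348.571.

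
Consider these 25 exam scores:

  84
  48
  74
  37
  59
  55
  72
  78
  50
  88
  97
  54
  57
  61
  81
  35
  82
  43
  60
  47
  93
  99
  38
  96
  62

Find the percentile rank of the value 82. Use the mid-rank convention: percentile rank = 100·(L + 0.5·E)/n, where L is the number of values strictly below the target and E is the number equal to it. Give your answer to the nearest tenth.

Sorted: 35, 37, 38, 43, 47, 48, 50, 54, 55, 57, 59, 60, 61, 62, 72, 74, 78, 81, 82, 84, 88, 93, 96, 97, 99.
Count below 82: L = 18; count equal: E = 1; n = 25.
Percentile rank = 100·(18 + 0.5·1)/25 = 100·18.5/25 = 74.

74.0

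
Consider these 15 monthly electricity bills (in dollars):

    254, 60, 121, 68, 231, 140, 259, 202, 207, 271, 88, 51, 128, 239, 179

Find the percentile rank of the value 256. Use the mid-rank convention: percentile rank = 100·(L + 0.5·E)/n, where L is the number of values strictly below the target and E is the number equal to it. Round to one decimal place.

86.7

Sorted: 51, 60, 68, 88, 121, 128, 140, 179, 202, 207, 231, 239, 254, 259, 271.
Count below 256: L = 13; count equal: E = 0; n = 15.
Percentile rank = 100·(13 + 0.5·0)/15 = 100·13/15 = 86.67.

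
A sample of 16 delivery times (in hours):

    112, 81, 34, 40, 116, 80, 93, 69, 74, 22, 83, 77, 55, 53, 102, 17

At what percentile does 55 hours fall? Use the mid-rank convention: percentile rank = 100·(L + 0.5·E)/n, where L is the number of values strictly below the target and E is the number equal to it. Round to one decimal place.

Sorted: 17, 22, 34, 40, 53, 55, 69, 74, 77, 80, 81, 83, 93, 102, 112, 116.
Count below 55: L = 5; count equal: E = 1; n = 16.
Percentile rank = 100·(5 + 0.5·1)/16 = 100·5.5/16 = 34.38.

34.4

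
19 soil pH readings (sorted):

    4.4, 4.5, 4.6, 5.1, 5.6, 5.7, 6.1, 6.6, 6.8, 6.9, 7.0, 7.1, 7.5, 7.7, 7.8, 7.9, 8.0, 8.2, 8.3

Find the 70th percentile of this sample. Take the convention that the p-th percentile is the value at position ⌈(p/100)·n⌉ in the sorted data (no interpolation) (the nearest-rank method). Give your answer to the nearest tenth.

n = 19.
Position = ⌈70/100 · 19⌉ = ⌈13.3⌉ = 14.
The value at rank 14 is 7.7.

7.7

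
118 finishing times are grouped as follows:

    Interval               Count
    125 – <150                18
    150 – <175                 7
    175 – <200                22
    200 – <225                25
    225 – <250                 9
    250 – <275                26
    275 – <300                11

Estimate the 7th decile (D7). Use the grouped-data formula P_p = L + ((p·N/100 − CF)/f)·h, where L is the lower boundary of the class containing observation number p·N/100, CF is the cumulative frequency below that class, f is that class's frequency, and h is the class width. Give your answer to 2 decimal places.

251.54

N = 118; target position k = 70/100 · 118 = 82.6.
Cumulative frequencies: 18, 25, 47, 72, 81, 107, 118.
Observation 82.6 falls in the class 250 – <275.
L = 250, CF = 81, f = 26, h = 25.
P70 = 250 + ((82.6 − 81)/26)·25 = 250 + 1.53846 = 251.538.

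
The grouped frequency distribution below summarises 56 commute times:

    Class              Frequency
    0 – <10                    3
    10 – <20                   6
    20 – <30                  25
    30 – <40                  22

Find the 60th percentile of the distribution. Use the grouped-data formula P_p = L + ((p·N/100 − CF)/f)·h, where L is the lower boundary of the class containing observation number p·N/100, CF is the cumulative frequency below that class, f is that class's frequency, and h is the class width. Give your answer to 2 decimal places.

N = 56; target position k = 60/100 · 56 = 33.6.
Cumulative frequencies: 3, 9, 34, 56.
Observation 33.6 falls in the class 20 – <30.
L = 20, CF = 9, f = 25, h = 10.
P60 = 20 + ((33.6 − 9)/25)·10 = 20 + 9.84 = 29.84.

29.84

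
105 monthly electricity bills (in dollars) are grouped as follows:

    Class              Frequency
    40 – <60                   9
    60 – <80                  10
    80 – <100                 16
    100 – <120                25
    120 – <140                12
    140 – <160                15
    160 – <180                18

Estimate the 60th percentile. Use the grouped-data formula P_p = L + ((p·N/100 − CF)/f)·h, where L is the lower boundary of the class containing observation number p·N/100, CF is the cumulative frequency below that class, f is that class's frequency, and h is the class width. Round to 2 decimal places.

N = 105; target position k = 60/100 · 105 = 63.
Cumulative frequencies: 9, 19, 35, 60, 72, 87, 105.
Observation 63 falls in the class 120 – <140.
L = 120, CF = 60, f = 12, h = 20.
P60 = 120 + ((63 − 60)/12)·20 = 120 + 5 = 125.

125.00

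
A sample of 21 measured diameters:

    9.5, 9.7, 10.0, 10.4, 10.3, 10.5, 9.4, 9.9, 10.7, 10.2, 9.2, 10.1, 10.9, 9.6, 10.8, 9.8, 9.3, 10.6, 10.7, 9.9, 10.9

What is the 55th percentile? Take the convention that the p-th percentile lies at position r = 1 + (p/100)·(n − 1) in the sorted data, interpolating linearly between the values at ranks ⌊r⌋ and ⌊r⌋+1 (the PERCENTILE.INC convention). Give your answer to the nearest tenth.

10.2

Sorted: 9.2, 9.3, 9.4, 9.5, 9.6, 9.7, 9.8, 9.9, 9.9, 10.0, 10.1, 10.2, 10.3, 10.4, 10.5, 10.6, 10.7, 10.7, 10.8, 10.9, 10.9.
n = 21.
r = 1 + (55/100)·(21 − 1) = 1 + 11 = 12.
r is an integer, so P55 is the value at rank 12: 10.2.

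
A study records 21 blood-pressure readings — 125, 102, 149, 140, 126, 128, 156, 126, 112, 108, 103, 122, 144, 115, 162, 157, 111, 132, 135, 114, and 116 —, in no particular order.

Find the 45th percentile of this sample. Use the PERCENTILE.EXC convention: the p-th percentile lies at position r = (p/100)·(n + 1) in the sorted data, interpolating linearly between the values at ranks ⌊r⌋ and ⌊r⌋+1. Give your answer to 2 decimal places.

124.70

Sorted: 102, 103, 108, 111, 112, 114, 115, 116, 122, 125, 126, 126, 128, 132, 135, 140, 144, 149, 156, 157, 162.
n = 21.
r = (45/100)·(21 + 1) = 9.9.
Rank 9 is 122 and rank 10 is 125.
Interpolate: 122 + 0.9·(125 − 122) = 122 + 0.9·3 = 124.7.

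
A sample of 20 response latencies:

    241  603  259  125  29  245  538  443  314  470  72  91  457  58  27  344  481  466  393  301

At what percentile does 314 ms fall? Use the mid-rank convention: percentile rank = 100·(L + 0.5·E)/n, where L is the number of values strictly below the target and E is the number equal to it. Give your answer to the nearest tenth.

Sorted: 27, 29, 58, 72, 91, 125, 241, 245, 259, 301, 314, 344, 393, 443, 457, 466, 470, 481, 538, 603.
Count below 314: L = 10; count equal: E = 1; n = 20.
Percentile rank = 100·(10 + 0.5·1)/20 = 100·10.5/20 = 52.5.

52.5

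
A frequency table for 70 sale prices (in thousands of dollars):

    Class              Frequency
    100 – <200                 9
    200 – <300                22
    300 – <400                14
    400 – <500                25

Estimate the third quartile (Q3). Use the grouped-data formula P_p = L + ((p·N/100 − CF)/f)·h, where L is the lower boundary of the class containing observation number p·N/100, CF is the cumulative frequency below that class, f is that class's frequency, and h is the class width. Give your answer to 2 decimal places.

N = 70; target position k = 75/100 · 70 = 52.5.
Cumulative frequencies: 9, 31, 45, 70.
Observation 52.5 falls in the class 400 – <500.
L = 400, CF = 45, f = 25, h = 100.
P75 = 400 + ((52.5 − 45)/25)·100 = 400 + 30 = 430.

430.00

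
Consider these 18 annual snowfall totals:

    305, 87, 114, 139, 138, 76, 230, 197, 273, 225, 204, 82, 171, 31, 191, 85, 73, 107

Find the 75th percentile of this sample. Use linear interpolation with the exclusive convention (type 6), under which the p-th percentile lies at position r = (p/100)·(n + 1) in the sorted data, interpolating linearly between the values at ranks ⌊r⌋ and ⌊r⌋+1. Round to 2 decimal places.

Sorted: 31, 73, 76, 82, 85, 87, 107, 114, 138, 139, 171, 191, 197, 204, 225, 230, 273, 305.
n = 18.
r = (75/100)·(18 + 1) = 14.25.
Rank 14 is 204 and rank 15 is 225.
Interpolate: 204 + 0.25·(225 − 204) = 204 + 0.25·21 = 209.25.

209.25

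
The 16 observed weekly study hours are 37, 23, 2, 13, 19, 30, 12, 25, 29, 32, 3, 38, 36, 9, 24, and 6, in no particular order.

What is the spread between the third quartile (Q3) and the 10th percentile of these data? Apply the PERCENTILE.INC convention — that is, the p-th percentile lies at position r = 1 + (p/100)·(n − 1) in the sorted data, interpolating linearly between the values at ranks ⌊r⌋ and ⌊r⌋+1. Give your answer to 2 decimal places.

26.00

Sorted: 2, 3, 6, 9, 12, 13, 19, 23, 24, 25, 29, 30, 32, 36, 37, 38.
n = 16.
P10: r = 2.5; ranks 2–3 are 3, 6; interpolating gives 4.5.
P75: r = 12.25; ranks 12–13 are 30, 32; interpolating gives 30.5.
Difference: 30.5 − 4.5 = 26.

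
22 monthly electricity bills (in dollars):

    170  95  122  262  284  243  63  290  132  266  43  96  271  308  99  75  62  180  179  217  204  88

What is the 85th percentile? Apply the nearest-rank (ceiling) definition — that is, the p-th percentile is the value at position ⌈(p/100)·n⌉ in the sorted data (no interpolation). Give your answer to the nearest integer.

271

Sorted: 43, 62, 63, 75, 88, 95, 96, 99, 122, 132, 170, 179, 180, 204, 217, 243, 262, 266, 271, 284, 290, 308.
n = 22.
Position = ⌈85/100 · 22⌉ = ⌈18.7⌉ = 19.
The value at rank 19 is 271.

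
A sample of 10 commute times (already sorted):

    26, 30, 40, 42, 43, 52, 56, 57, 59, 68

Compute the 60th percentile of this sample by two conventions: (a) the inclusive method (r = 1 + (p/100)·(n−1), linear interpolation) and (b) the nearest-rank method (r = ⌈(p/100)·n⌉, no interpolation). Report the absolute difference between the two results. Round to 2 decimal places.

1.60

n = 10.
(a) r = 6.4; between ranks 6 (52) and 7 (56): 53.6.
(b) the nearest-rank method: rank 6 → 52.
|53.6 − 52| = 1.6.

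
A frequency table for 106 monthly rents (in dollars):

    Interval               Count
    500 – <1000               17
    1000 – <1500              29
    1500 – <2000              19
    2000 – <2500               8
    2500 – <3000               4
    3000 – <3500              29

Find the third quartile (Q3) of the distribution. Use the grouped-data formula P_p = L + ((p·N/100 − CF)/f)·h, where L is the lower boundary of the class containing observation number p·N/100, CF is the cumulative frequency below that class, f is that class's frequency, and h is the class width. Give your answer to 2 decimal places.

3043.10

N = 106; target position k = 75/100 · 106 = 79.5.
Cumulative frequencies: 17, 46, 65, 73, 77, 106.
Observation 79.5 falls in the class 3000 – <3500.
L = 3000, CF = 77, f = 29, h = 500.
P75 = 3000 + ((79.5 − 77)/29)·500 = 3000 + 43.1034 = 3043.1.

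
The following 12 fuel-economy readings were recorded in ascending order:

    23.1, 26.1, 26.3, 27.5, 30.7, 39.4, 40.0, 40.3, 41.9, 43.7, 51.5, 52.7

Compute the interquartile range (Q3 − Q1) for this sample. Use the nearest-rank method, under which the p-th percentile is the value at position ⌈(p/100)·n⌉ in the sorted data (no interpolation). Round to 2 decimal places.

n = 12.
P25: rank ⌈25/100·12⌉ = 3 → 26.3.
P75: rank ⌈75/100·12⌉ = 9 → 41.9.
Difference: 41.9 − 26.3 = 15.6.

15.60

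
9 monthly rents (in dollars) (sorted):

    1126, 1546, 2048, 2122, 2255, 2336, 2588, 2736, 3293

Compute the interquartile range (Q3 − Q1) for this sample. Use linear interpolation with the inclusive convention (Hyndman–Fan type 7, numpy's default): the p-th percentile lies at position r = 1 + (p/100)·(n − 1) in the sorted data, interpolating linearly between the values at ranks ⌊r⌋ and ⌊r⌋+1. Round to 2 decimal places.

n = 9.
P25: r = 3 (integer) → 2048.
P75: r = 7 (integer) → 2588.
Difference: 2588 − 2048 = 540.

540.00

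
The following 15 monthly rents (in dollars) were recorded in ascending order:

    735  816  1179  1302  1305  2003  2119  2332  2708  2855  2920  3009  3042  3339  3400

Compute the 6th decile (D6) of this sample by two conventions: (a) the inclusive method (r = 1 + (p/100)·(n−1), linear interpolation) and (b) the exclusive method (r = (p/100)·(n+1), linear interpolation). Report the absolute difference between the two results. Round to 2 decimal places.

n = 15.
(a) r = 9.4; between ranks 9 (2708) and 10 (2855): 2766.8.
(b) r = 9.6; between ranks 9 (2708) and 10 (2855): 2796.2.
|2766.8 − 2796.2| = 29.4.

29.40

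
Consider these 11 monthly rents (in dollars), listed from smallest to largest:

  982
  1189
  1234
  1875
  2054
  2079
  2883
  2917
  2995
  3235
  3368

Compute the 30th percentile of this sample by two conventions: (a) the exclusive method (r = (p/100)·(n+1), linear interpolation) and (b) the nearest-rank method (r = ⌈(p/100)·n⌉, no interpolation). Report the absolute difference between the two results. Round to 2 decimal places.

256.40

n = 11.
(a) r = 3.6; between ranks 3 (1234) and 4 (1875): 1618.6.
(b) the nearest-rank method: rank 4 → 1875.
|1618.6 − 1875| = 256.4.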